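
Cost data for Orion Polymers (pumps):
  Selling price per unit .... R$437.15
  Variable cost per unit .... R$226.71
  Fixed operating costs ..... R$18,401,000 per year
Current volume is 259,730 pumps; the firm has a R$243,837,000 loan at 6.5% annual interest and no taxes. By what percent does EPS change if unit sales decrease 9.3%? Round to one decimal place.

Contribution at this volume is 259,730 × R$210.44 = R$54,657,581.20.
EBIT = R$54,657,581.20 − R$18,401,000 = R$36,256,581.20.
After interest of R$15,849,405.00, pre-tax earnings = R$20,407,176.20.
Degree of combined leverage = contribution ÷ (EBIT − I) = R$54,657,581.20 ÷ R$20,407,176.20 = 2.6784.
%ΔEPS = DCL × %ΔSales = 2.6784 × -9.3% = -24.9%.

-24.9%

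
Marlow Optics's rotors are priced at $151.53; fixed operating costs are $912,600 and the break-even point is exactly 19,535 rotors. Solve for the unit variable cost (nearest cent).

At break-even, FC = Q × (P − VC), so P − VC = $912,600 ÷ 19,535 = $46.7162.
Hence VC = price − CM = $151.53 − $46.7162 = $104.81.

$104.81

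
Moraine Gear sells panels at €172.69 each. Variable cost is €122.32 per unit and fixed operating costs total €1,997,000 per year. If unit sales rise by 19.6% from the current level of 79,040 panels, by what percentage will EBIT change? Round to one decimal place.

Total contribution margin = 79,040 × €50.37 = €3,981,244.80.
Subtracting fixed costs: EBIT = €3,981,244.80 − €1,997,000 = €1,984,244.80.
So DOL = total CM / EBIT = €3,981,244.80 / €1,984,244.80 = 2.0064.
%ΔEBIT = DOL × %ΔSales = 2.0064 × +19.6% = +39.3%.

+39.3%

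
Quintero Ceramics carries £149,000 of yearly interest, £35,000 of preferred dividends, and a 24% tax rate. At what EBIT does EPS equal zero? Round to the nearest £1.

Preferred dividends are paid after tax, so their pre-tax equivalent is £35,000 ÷ (1 − 0.24) = £46,052.63.
Financial break-even EBIT = interest + D_p ÷ (1 − t) = £149,000 + £46,052.63 = £195,052.63.

£195,053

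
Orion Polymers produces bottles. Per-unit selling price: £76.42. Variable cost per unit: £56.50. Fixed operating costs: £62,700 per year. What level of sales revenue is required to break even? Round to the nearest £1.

£240,539

Contribution margin per unit = £76.42 − £56.50 = £19.92, a CM ratio of £19.92 ÷ £76.42 = 0.2607.
Break-even sales = FC ÷ CM ratio = £62,700 × £76.42 / £19.92 = £240,539.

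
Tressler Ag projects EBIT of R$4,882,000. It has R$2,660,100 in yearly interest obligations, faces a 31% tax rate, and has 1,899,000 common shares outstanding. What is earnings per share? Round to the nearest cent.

Interest = R$2,660,100.00, so EBT = R$4,882,000 − R$2,660,100.00 = R$2,221,900.00.
Net income = R$2,221,900.00 × (1 − 0.31) = R$1,533,111.00.
Per share: R$1,533,111.00 / 1,899,000 shares = R$0.81.

R$0.81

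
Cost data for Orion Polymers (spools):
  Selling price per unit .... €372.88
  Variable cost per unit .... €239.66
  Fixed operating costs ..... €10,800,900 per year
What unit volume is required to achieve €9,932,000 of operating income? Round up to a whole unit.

155,630 spools

Contribution margin per unit = €372.88 − €239.66 = €133.22.
Required volume = (fixed costs + target profit) ÷ CM = (€10,800,900 + €9,932,000) ÷ €133.22 = 155,629.03, so 155,630 spools.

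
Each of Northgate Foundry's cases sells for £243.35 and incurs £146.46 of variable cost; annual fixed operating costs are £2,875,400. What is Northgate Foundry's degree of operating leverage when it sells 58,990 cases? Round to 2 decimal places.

At 58,990 units, contribution = 58,990 × £96.89 = £5,715,541.10.
EBIT = £5,715,541.10 − £2,875,400 = £2,840,141.10.
DOL = contribution ÷ EBIT = £5,715,541.10 ÷ £2,840,141.10 = 2.0124.

2.01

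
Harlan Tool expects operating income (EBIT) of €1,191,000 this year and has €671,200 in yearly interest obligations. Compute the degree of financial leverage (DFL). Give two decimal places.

Interest = €671,200.00.
Degree of financial leverage = EBIT / (EBIT − interest) = €1,191,000 / €519,800.00 = 2.2913.

2.29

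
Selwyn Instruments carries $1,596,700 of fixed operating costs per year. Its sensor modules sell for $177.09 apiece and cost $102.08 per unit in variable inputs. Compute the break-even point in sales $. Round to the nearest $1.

$3,769,625

CM per unit = $177.09 − $102.08 = $75.01; CM ratio = $75.01 / $177.09 = 0.4236.
Break-even sales = FC ÷ CM ratio = $1,596,700 × $177.09 / $75.01 = $3,769,625.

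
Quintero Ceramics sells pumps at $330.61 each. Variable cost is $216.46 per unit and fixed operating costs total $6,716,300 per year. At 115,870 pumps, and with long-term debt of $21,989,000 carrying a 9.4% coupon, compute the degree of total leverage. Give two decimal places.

2.98

Total contribution margin = 115,870 × $114.15 = $13,226,560.50.
Subtracting fixed costs: EBIT = $13,226,560.50 − $6,716,300 = $6,510,260.50. Interest = $2,066,966.00, so EBIT − I = $4,443,294.50.
DCL = contribution ÷ (EBIT − I) = $13,226,560.50 ÷ $4,443,294.50 = 2.9767.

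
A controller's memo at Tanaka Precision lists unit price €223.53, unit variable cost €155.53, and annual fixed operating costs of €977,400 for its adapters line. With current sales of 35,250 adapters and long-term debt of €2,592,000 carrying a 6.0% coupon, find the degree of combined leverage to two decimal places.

Total contribution margin = 35,250 × €68.00 = €2,397,000.00.
Subtracting fixed costs: EBIT = €2,397,000.00 − €977,400 = €1,419,600.00. Interest = €155,520.00, so EBIT − I = €1,264,080.00.
Degree of total leverage = total CM / (EBIT − interest) = €2,397,000.00 / €1,264,080.00 = 1.8962.

1.90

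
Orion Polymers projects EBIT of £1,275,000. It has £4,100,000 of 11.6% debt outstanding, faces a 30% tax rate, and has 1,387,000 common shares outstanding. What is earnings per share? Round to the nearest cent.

Pre-tax income = £1,275,000 − £475,600.00 = £799,400.00.
Net income = £799,400.00 × (1 − 0.30) = £559,580.00.
Per share: £559,580.00 / 1,387,000 shares = £0.40.

£0.40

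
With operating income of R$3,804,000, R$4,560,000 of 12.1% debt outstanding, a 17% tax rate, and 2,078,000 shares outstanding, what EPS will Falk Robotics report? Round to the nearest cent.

R$1.30

Interest = R$551,760.00, so EBT = R$3,804,000 − R$551,760.00 = R$3,252,240.00.
After tax at 17%: net income = R$3,252,240.00 × 0.83 = R$2,699,359.20.
Per share: R$2,699,359.20 / 2,078,000 shares = R$1.30.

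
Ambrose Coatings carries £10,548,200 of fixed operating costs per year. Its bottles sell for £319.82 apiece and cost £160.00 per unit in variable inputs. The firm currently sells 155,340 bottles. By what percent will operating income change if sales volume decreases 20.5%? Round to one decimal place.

Total contribution margin = 155,340 × £159.82 = £24,826,438.80.
EBIT = £24,826,438.80 − £10,548,200 = £14,278,238.80.
So DOL = total CM / EBIT = £24,826,438.80 / £14,278,238.80 = 1.7388.
So EBIT moves 1.7388 × (-20.5%) = -35.6%.

-35.6%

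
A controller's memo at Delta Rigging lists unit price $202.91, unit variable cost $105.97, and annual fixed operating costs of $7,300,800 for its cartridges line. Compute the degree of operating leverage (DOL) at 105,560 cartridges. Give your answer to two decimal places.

3.49

Contribution at this volume is 105,560 × $96.94 = $10,232,986.40.
Operating income = contribution − fixed costs = $10,232,986.40 − $7,300,800 = $2,932,186.40.
DOL = contribution ÷ EBIT = $10,232,986.40 ÷ $2,932,186.40 = 3.4899.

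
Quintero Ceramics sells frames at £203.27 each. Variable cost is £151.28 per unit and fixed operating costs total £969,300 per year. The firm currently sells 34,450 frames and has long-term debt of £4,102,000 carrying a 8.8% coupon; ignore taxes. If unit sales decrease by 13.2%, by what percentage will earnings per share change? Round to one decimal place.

-51.3%

Contribution at this volume is 34,450 × £51.99 = £1,791,055.50.
EBIT = £1,791,055.50 − £969,300 = £821,755.50.
Interest = £360,976.00, so EBIT − I = £460,779.50.
Degree of combined leverage = contribution ÷ (EBIT − I) = £1,791,055.50 ÷ £460,779.50 = 3.8870.
%ΔEPS = DCL × %ΔSales = 3.8870 × -13.2% = -51.3%.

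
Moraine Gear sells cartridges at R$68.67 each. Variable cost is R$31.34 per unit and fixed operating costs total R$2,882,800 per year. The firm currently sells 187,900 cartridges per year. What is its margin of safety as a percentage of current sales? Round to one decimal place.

58.9%

Contribution margin per unit = R$68.67 − R$31.34 = R$37.33. Break-even units = R$2,882,800 ÷ R$37.33 = 77,224.75; break-even revenue = 77,224.75 × R$68.67 = R$5,303,023.73.
Actual sales revenue = 187,900 × R$68.67 = R$12,903,093.00.
Margin of safety = (R$12,903,093.00 − R$5,303,023.73) ÷ R$12,903,093.00 = 58.9%.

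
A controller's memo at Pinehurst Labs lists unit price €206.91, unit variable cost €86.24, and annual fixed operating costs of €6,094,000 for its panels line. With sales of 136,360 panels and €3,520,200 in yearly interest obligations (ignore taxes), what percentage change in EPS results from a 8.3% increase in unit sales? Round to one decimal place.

Total contribution margin = 136,360 × €120.67 = €16,454,561.20.
EBIT = €16,454,561.20 − €6,094,000 = €10,360,561.20.
After interest of €3,520,200.00, pre-tax earnings = €6,840,361.20.
Degree of combined leverage = contribution ÷ (EBIT − I) = €16,454,561.20 ÷ €6,840,361.20 = 2.4055.
EPS therefore changes by 2.4055 × (+8.3%) = +20.0%.

+20.0%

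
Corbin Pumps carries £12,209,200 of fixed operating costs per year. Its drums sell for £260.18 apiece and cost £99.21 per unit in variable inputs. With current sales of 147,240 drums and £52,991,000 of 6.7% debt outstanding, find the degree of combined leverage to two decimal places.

2.98

At 147,240 units, contribution = 147,240 × £160.97 = £23,701,222.80.
Operating income = contribution − fixed costs = £23,701,222.80 − £12,209,200 = £11,492,022.80. Interest = £3,550,397.00, so EBIT − I = £7,941,625.80.
DCL = contribution ÷ (EBIT − I) = £23,701,222.80 ÷ £7,941,625.80 = 2.9844.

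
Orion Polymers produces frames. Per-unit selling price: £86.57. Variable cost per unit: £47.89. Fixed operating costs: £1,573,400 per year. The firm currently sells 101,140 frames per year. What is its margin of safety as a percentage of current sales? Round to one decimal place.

Each unit contributes £86.57 − £47.89 = £38.68. Break-even units = £1,573,400 ÷ £38.68 = 40,677.35; break-even revenue = 40,677.35 × £86.57 = £3,521,438.42.
Actual sales revenue = 101,140 × £86.57 = £8,755,689.80.
Margin of safety = (£8,755,689.80 − £3,521,438.42) ÷ £8,755,689.80 = 59.8%.

59.8%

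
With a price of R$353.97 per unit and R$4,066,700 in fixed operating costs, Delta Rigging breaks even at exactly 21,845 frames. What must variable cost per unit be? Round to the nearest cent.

Contribution per unit must be FC / Q = R$4,066,700 / 21,845 = R$186.1616.
Hence VC = price − CM = R$353.97 − R$186.1616 = R$167.81.

R$167.81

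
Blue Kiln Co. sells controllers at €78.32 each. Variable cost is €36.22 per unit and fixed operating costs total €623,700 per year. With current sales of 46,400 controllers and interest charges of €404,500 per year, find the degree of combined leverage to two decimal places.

At 46,400 units, contribution = 46,400 × €42.10 = €1,953,440.00.
EBIT = €1,953,440.00 − €623,700 = €1,329,740.00. Interest = €404,500.00, so EBIT − I = €925,240.00.
Degree of total leverage = total CM / (EBIT − interest) = €1,953,440.00 / €925,240.00 = 2.1113.

2.11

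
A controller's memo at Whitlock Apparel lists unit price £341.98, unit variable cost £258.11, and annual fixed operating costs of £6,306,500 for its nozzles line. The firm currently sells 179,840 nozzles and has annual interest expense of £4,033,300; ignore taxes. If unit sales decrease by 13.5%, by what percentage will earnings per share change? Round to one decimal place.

-42.9%

Contribution at this volume is 179,840 × £83.87 = £15,083,180.80.
Subtracting fixed costs: EBIT = £15,083,180.80 − £6,306,500 = £8,776,680.80.
After interest of £4,033,300.00, pre-tax earnings = £4,743,380.80.
Degree of combined leverage = contribution ÷ (EBIT − I) = £15,083,180.80 ÷ £4,743,380.80 = 3.1798.
EPS therefore changes by 3.1798 × (-13.5%) = -42.9%.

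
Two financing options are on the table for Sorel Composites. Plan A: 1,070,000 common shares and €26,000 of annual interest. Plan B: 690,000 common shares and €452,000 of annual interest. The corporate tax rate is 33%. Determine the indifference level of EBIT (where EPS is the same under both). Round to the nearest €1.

Set EPS_A = EPS_B: (EBIT − €26,000)(1 − 0.33) ÷ 1,070,000 = (EBIT − €452,000)(1 − 0.33) ÷ 690,000.
The (1 − t) factor cancels: (EBIT − 26,000) × 690,000 = (EBIT − 452,000) × 1,070,000.
EBIT × (1,070,000 − 690,000) = 452,000 × 1,070,000 − 26,000 × 690,000 = 465,700,000,000, so EBIT = 465,700,000,000 ÷ 380,000 = 1,225,526.32.

€1,225,526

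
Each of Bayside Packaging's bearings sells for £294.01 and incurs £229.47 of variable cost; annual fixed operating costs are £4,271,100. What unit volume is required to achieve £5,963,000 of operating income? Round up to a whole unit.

158,570 bearings

Each unit contributes £294.01 − £229.47 = £64.54.
Need Q such that Q × £64.54 − £4,271,100 = £5,963,000, i.e. Q = £10,234,100 / £64.54 = 158,569.88 → 158,570.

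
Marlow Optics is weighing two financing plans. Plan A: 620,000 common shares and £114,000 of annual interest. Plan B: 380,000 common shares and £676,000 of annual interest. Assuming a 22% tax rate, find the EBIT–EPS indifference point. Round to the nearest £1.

At indifference, (EBIT − 114,000)(1 − t)/620,000 = (EBIT − 676,000)(1 − t)/380,000.
The (1 − t) factor cancels: (EBIT − 114,000) × 380,000 = (EBIT − 676,000) × 620,000.
EBIT × (620,000 − 380,000) = 676,000 × 620,000 − 114,000 × 380,000 = 375,800,000,000, so EBIT = 375,800,000,000 ÷ 240,000 = 1,565,833.33.

£1,565,833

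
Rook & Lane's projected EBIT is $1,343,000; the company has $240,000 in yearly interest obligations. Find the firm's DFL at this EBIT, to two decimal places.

1.22

Interest = $240,000.00.
DFL = EBIT ÷ (EBIT − I) = $1,343,000 ÷ ($1,343,000 − $240,000.00) = $1,343,000 ÷ $1,103,000.00 = 1.2176.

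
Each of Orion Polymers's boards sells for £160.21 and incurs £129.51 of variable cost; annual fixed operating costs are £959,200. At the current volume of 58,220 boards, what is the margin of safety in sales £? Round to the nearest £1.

£4,321,777

Contribution margin per unit = £160.21 − £129.51 = £30.70. Break-even units = £959,200 ÷ £30.70 = 31,244.30; break-even revenue = 31,244.30 × £160.21 = £5,005,649.25.
Current sales = 58,220 × £160.21 = £9,327,426.20.
Margin of safety = £9,327,426.20 − £5,005,649.25 = £4,321,777.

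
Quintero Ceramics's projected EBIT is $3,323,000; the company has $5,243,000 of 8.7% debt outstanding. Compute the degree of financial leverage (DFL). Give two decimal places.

Interest = $456,141.00.
DFL = EBIT ÷ (EBIT − I) = $3,323,000 ÷ ($3,323,000 − $456,141.00) = $3,323,000 ÷ $2,866,859.00 = 1.1591.

1.16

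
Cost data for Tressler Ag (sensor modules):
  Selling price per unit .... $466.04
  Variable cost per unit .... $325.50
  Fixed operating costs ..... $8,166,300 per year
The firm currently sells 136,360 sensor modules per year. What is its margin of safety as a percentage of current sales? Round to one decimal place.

Unit CM = price − variable cost = $466.04 − $325.50 = $140.54. Break-even units = $8,166,300 ÷ $140.54 = 58,106.59; break-even revenue = 58,106.59 × $466.04 = $27,079,994.68.
Current sales = 136,360 × $466.04 = $63,549,214.40.
Margin of safety = ($63,549,214.40 − $27,079,994.68) ÷ $63,549,214.40 = 57.4%.

57.4%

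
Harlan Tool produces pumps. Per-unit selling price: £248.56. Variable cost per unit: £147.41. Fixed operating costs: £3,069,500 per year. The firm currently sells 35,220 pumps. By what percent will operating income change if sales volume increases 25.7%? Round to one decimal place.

+185.7%

Total contribution margin = 35,220 × £101.15 = £3,562,503.00.
Subtracting fixed costs: EBIT = £3,562,503.00 − £3,069,500 = £493,003.00.
Degree of operating leverage = £3,562,503.00 / £493,003.00 = 7.2261.
Operating income changes by 7.2261 × +25.7% = +185.7%.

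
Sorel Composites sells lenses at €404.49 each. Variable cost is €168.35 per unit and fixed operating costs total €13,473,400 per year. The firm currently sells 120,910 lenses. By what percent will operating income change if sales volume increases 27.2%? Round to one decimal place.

+51.5%

Contribution at this volume is 120,910 × €236.14 = €28,551,687.40.
EBIT = €28,551,687.40 − €13,473,400 = €15,078,287.40.
DOL = contribution ÷ EBIT = €28,551,687.40 ÷ €15,078,287.40 = 1.8936.
Operating income changes by 1.8936 × +27.2% = +51.5%.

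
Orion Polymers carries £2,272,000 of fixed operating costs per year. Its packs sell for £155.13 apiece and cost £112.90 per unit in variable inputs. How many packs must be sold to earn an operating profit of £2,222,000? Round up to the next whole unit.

106,418 packs

Each unit contributes £155.13 − £112.90 = £42.23.
Units = (FC + target) / CM = (£2,272,000 + £2,222,000) / £42.23 = 106,417.24, so 106,418 packs.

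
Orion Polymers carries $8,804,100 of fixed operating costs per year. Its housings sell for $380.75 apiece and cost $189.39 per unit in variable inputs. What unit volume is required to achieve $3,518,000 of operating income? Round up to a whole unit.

64,393 housings

Contribution margin per unit = $380.75 − $189.39 = $191.36.
Need Q such that Q × $191.36 − $8,804,100 = $3,518,000, i.e. Q = $12,322,100 / $191.36 = 64,392.24 → 64,393.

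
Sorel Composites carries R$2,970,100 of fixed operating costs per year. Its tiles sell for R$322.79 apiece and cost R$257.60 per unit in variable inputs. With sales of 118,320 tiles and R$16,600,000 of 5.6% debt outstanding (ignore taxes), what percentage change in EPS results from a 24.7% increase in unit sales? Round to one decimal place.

+50.0%

Contribution at this volume is 118,320 × R$65.19 = R$7,713,280.80.
Operating income = contribution − fixed costs = R$7,713,280.80 − R$2,970,100 = R$4,743,180.80.
Interest = R$929,600.00, so EBIT − I = R$3,813,580.80.
DCL = total CM / (EBIT − I) = R$7,713,280.80 / R$3,813,580.80 = 2.0226.
EPS therefore changes by 2.0226 × (+24.7%) = +50.0%.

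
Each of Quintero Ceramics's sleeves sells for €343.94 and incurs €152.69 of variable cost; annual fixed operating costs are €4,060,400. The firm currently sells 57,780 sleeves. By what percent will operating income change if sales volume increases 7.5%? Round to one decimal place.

Total contribution margin = 57,780 × €191.25 = €11,050,425.00.
Subtracting fixed costs: EBIT = €11,050,425.00 − €4,060,400 = €6,990,025.00.
Degree of operating leverage = €11,050,425.00 / €6,990,025.00 = 1.5809.
Operating income changes by 1.5809 × +7.5% = +11.9%.

+11.9%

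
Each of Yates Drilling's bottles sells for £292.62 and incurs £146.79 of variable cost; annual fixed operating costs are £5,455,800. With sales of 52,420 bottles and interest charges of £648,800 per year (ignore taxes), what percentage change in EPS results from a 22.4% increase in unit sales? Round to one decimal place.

Contribution at this volume is 52,420 × £145.83 = £7,644,408.60.
Operating income = contribution − fixed costs = £7,644,408.60 − £5,455,800 = £2,188,608.60.
Interest = £648,800.00, so EBIT − I = £1,539,808.60.
DCL = total CM / (EBIT − I) = £7,644,408.60 / £1,539,808.60 = 4.9645.
EPS therefore changes by 4.9645 × (+22.4%) = +111.2%.

+111.2%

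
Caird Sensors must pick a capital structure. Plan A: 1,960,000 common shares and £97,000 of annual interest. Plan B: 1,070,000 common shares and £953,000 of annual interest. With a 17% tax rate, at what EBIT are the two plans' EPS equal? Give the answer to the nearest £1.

At indifference, (EBIT − 97,000)(1 − t)/1,960,000 = (EBIT − 953,000)(1 − t)/1,070,000.
The (1 − t) factor cancels: (EBIT − 97,000) × 1,070,000 = (EBIT − 953,000) × 1,960,000.
Solving, EBIT = (953,000·1,960,000 − 97,000·1,070,000) / (1,960,000 − 1,070,000) = 1,764,090,000,000 / 890,000 = 1,982,123.60.

£1,982,124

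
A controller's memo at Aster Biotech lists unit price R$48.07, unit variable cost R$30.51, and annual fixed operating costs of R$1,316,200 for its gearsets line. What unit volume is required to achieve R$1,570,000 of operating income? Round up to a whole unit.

Unit CM = price − variable cost = R$48.07 − R$30.51 = R$17.56.
Required volume = (fixed costs + target profit) ÷ CM = (R$1,316,200 + R$1,570,000) ÷ R$17.56 = 164,362.19, so 164,363 gearsets.

164,363 gearsets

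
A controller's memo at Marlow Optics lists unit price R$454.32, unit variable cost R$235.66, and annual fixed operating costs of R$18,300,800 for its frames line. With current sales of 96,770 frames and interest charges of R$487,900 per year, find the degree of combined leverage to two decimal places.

Total contribution margin = 96,770 × R$218.66 = R$21,159,728.20.
Subtracting fixed costs: EBIT = R$21,159,728.20 − R$18,300,800 = R$2,858,928.20. Interest = R$487,900.00, so EBIT − I = R$2,371,028.20.
Degree of total leverage = total CM / (EBIT − interest) = R$21,159,728.20 / R$2,371,028.20 = 8.9243.

8.92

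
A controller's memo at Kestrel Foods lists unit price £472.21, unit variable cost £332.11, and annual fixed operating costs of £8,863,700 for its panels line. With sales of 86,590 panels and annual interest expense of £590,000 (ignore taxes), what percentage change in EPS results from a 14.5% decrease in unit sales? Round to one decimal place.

Total contribution margin = 86,590 × £140.10 = £12,131,259.00.
Subtracting fixed costs: EBIT = £12,131,259.00 − £8,863,700 = £3,267,559.00.
After interest of £590,000.00, pre-tax earnings = £2,677,559.00.
Degree of combined leverage = contribution ÷ (EBIT − I) = £12,131,259.00 ÷ £2,677,559.00 = 4.5307.
%ΔEPS = DCL × %ΔSales = 4.5307 × -14.5% = -65.7%.

-65.7%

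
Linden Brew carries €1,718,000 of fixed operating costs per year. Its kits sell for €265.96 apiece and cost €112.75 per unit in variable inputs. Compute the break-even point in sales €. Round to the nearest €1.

Contribution margin per unit = €265.96 − €112.75 = €153.21, a CM ratio of €153.21 ÷ €265.96 = 0.5761.
Break-even sales = FC ÷ CM ratio = €1,718,000 × €265.96 / €153.21 = €2,982,307.

€2,982,307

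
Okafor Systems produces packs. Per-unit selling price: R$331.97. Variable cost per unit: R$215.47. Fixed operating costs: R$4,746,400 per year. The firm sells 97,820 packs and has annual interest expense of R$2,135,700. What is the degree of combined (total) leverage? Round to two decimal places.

Contribution at this volume is 97,820 × R$116.50 = R$11,396,030.00.
Subtracting fixed costs: EBIT = R$11,396,030.00 − R$4,746,400 = R$6,649,630.00. Interest = R$2,135,700.00, so EBIT − I = R$4,513,930.00.
Degree of total leverage = total CM / (EBIT − interest) = R$11,396,030.00 / R$4,513,930.00 = 2.5246.

2.52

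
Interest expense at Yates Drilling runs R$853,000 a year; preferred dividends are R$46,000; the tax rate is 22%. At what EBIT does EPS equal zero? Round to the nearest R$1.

R$911,974

Grossing the preferred dividend up to pre-tax terms: R$46,000 / (1 − 0.22) = R$58,974.36.
Financial break-even EBIT = interest + D_p ÷ (1 − t) = R$853,000 + R$58,974.36 = R$911,974.36.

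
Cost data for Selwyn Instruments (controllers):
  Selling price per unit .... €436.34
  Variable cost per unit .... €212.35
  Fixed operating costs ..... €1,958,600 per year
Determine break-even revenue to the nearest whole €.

CM per unit = €436.34 − €212.35 = €223.99; CM ratio = €223.99 / €436.34 = 0.5133.
Break-even sales = FC ÷ CM ratio = €1,958,600 × €436.34 / €223.99 = €3,815,418.

€3,815,418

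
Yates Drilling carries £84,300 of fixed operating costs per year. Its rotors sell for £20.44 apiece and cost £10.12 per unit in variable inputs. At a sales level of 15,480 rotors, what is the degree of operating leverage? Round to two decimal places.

At 15,480 units, contribution = 15,480 × £10.32 = £159,753.60.
Subtracting fixed costs: EBIT = £159,753.60 − £84,300 = £75,453.60.
Degree of operating leverage = £159,753.60 / £75,453.60 = 2.1172.

2.12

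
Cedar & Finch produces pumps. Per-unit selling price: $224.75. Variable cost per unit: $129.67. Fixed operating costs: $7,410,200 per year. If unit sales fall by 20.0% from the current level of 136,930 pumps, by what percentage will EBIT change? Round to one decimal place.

-46.4%

Total contribution margin = 136,930 × $95.08 = $13,019,304.40.
Subtracting fixed costs: EBIT = $13,019,304.40 − $7,410,200 = $5,609,104.40.
Degree of operating leverage = $13,019,304.40 / $5,609,104.40 = 2.3211.
So EBIT moves 2.3211 × (-20.0%) = -46.4%.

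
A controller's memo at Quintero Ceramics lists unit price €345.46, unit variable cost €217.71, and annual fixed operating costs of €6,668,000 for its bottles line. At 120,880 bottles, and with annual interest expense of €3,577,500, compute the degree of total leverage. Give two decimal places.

2.97

At 120,880 units, contribution = 120,880 × €127.75 = €15,442,420.00.
Subtracting fixed costs: EBIT = €15,442,420.00 − €6,668,000 = €8,774,420.00. Interest = €3,577,500.00, so EBIT − I = €5,196,920.00.
Degree of total leverage = total CM / (EBIT − interest) = €15,442,420.00 / €5,196,920.00 = 2.9715.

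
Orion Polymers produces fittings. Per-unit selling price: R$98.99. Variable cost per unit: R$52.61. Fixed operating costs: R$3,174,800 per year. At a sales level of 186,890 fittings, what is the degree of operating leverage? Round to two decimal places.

Contribution at this volume is 186,890 × R$46.38 = R$8,667,958.20.
Subtracting fixed costs: EBIT = R$8,667,958.20 − R$3,174,800 = R$5,493,158.20.
So DOL = total CM / EBIT = R$8,667,958.20 / R$5,493,158.20 = 1.5780.

1.58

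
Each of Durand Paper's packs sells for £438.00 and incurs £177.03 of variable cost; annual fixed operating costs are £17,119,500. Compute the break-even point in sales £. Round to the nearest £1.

£28,732,578

CM per unit = £438.00 − £177.03 = £260.97; CM ratio = £260.97 / £438.00 = 0.5958.
Break-even revenue = fixed costs × price ÷ CM = £17,119,500 × £438.00 ÷ £260.97 = £28,732,578.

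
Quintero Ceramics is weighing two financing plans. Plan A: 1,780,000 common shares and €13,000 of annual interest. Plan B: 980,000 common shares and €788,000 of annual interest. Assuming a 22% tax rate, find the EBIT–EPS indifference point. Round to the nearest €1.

Set EPS_A = EPS_B: (EBIT − €13,000)(1 − 0.22) ÷ 1,780,000 = (EBIT − €788,000)(1 − 0.22) ÷ 980,000.
Cancelling (1 − t) and cross-multiplying: 980,000·(EBIT − 13,000) = 1,780,000·(EBIT − 788,000).
Solving, EBIT = (788,000·1,780,000 − 13,000·980,000) / (1,780,000 − 980,000) = 1,389,900,000,000 / 800,000 = 1,737,375.00.

€1,737,375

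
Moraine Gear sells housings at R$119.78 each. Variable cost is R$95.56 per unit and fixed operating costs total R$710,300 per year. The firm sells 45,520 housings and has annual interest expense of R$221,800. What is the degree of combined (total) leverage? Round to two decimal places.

Total contribution margin = 45,520 × R$24.22 = R$1,102,494.40.
Operating income = contribution − fixed costs = R$1,102,494.40 − R$710,300 = R$392,194.40. Interest = R$221,800.00.
DOL = R$1,102,494.40 ÷ R$392,194.40 = 2.8111; DFL = R$392,194.40 ÷ R$170,394.40 = 2.3017.
Combined leverage = 2.8111 × 2.3017 = 6.4703.

6.47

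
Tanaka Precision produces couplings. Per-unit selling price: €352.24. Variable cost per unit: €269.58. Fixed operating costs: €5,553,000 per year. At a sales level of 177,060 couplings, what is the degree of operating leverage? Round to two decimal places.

At 177,060 units, contribution = 177,060 × €82.66 = €14,635,779.60.
EBIT = €14,635,779.60 − €5,553,000 = €9,082,779.60.
DOL = contribution ÷ EBIT = €14,635,779.60 ÷ €9,082,779.60 = 1.6114.

1.61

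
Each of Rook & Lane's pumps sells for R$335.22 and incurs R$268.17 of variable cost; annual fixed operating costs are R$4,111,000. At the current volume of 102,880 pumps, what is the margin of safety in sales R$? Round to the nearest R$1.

Contribution margin per unit = R$335.22 − R$268.17 = R$67.05. Break-even units = R$4,111,000 ÷ R$67.05 = 61,312.45; break-even revenue = 61,312.45 × R$335.22 = R$20,553,160.63.
Actual sales revenue = 102,880 × R$335.22 = R$34,487,433.60.
Margin of safety = R$34,487,433.60 − R$20,553,160.63 = R$13,934,273.

R$13,934,273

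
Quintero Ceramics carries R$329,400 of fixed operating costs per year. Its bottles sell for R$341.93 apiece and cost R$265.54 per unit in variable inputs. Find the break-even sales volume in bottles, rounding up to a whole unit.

4,313 bottles

Each unit contributes R$341.93 − R$265.54 = R$76.39.
Break-even Q = R$329,400 / R$76.39 = 4,312.08 → 4,313 bottles.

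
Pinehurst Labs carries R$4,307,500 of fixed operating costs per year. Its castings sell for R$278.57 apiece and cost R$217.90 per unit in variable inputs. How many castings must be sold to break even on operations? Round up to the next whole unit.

Unit CM = price − variable cost = R$278.57 − R$217.90 = R$60.67.
Break-even Q = R$4,307,500 / R$60.67 = 70,998.85 → 70,999 castings.

70,999 castings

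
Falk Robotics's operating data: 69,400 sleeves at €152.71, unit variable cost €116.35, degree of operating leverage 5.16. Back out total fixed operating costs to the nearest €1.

€2,034,356

At 69,400 units, contribution = 69,400 × €36.36 = €2,523,384.00.
DOL = contribution / EBIT, so EBIT = €2,523,384.00 / 5.16 = €489,027.91.
Fixed costs = CM − EBIT = €2,523,384.00 − €489,027.91 = €2,034,356.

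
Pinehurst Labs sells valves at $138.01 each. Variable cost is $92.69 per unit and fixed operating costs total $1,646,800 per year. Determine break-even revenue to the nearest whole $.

Contribution margin per unit = $138.01 − $92.69 = $45.32, a CM ratio of $45.32 ÷ $138.01 = 0.3284.
Break-even revenue = fixed costs × price ÷ CM = $1,646,800 × $138.01 ÷ $45.32 = $5,014,891.

$5,014,891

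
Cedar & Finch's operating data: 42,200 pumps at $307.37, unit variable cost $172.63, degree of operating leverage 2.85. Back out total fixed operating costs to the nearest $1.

At 42,200 units, contribution = 42,200 × $134.74 = $5,686,028.00.
DOL = contribution / EBIT, so EBIT = $5,686,028.00 / 2.85 = $1,995,097.54.
Fixed costs = CM − EBIT = $5,686,028.00 − $1,995,097.54 = $3,690,930.

$3,690,930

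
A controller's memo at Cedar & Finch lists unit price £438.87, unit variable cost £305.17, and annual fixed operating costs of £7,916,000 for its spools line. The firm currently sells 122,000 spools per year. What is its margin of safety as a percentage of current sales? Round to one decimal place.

Each unit contributes £438.87 − £305.17 = £133.70. Break-even units = £7,916,000 ÷ £133.70 = 59,207.18; break-even revenue = 59,207.18 × £438.87 = £25,984,255.20.
Current sales = 122,000 × £438.87 = £53,542,140.00.
Margin of safety = (£53,542,140.00 − £25,984,255.20) ÷ £53,542,140.00 = 51.5%.

51.5%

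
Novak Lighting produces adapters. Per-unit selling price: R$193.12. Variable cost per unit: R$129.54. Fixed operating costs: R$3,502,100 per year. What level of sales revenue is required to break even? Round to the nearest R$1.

CM per unit = R$193.12 − R$129.54 = R$63.58; CM ratio = R$63.58 / R$193.12 = 0.3292.
Break-even revenue = fixed costs × price ÷ CM = R$3,502,100 × R$193.12 ÷ R$63.58 = R$10,637,395.

R$10,637,395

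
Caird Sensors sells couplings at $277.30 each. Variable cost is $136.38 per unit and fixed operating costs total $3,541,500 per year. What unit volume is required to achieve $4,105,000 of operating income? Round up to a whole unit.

54,262 couplings

Contribution margin per unit = $277.30 − $136.38 = $140.92.
Units = (FC + target) / CM = ($3,541,500 + $4,105,000) / $140.92 = 54,261.28, so 54,262 couplings.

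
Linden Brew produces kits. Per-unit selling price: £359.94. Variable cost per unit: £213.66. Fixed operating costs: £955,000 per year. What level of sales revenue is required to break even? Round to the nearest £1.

Contribution margin per unit = £359.94 − £213.66 = £146.28, a CM ratio of £146.28 ÷ £359.94 = 0.4064.
Break-even sales = FC ÷ CM ratio = £955,000 × £359.94 / £146.28 = £2,349,895.

£2,349,895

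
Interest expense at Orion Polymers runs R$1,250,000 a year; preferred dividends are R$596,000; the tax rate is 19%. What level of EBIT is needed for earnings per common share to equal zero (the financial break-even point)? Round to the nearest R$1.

Grossing the preferred dividend up to pre-tax terms: R$596,000 / (1 − 0.19) = R$735,802.47.
EPS = 0 when EBIT covers interest plus the pre-tax preferred burden: R$1,250,000 + R$735,802.47 = R$1,985,802.47.

R$1,985,802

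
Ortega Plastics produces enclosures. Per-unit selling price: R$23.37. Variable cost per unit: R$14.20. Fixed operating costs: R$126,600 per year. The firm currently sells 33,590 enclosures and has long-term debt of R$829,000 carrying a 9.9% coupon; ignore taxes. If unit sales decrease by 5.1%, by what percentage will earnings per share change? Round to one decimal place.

-15.8%

Total contribution margin = 33,590 × R$9.17 = R$308,020.30.
Subtracting fixed costs: EBIT = R$308,020.30 − R$126,600 = R$181,420.30.
Interest = R$82,071.00, so EBIT − I = R$99,349.30.
Degree of combined leverage = contribution ÷ (EBIT − I) = R$308,020.30 ÷ R$99,349.30 = 3.1004.
EPS therefore changes by 3.1004 × (-5.1%) = -15.8%.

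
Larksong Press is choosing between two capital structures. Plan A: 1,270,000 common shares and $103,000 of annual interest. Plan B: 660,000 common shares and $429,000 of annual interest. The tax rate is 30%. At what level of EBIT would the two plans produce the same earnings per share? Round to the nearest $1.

$781,721

Set EPS_A = EPS_B: (EBIT − $103,000)(1 − 0.30) ÷ 1,270,000 = (EBIT − $429,000)(1 − 0.30) ÷ 660,000.
Cancelling (1 − t) and cross-multiplying: 660,000·(EBIT − 103,000) = 1,270,000·(EBIT − 429,000).
EBIT × (1,270,000 − 660,000) = 429,000 × 1,270,000 − 103,000 × 660,000 = 476,850,000,000, so EBIT = 476,850,000,000 ÷ 610,000 = 781,721.31.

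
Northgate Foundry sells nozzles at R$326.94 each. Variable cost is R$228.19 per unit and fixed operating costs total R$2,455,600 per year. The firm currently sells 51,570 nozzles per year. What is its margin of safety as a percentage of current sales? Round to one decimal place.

Each unit contributes R$326.94 − R$228.19 = R$98.75. Break-even units = R$2,455,600 ÷ R$98.75 = 24,866.84; break-even revenue = 24,866.84 × R$326.94 = R$8,129,963.18.
Actual sales revenue = 51,570 × R$326.94 = R$16,860,295.80.
Margin of safety = (R$16,860,295.80 − R$8,129,963.18) ÷ R$16,860,295.80 = 51.8%.

51.8%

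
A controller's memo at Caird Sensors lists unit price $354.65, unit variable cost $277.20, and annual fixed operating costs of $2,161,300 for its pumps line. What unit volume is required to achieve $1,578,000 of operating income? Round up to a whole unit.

Unit CM = price − variable cost = $354.65 − $277.20 = $77.45.
Required volume = (fixed costs + target profit) ÷ CM = ($2,161,300 + $1,578,000) ÷ $77.45 = 48,280.18, so 48,281 pumps.

48,281 pumps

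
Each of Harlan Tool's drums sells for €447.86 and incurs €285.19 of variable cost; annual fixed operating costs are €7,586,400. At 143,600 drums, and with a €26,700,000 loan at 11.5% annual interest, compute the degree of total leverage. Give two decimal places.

1.84

Contribution at this volume is 143,600 × €162.67 = €23,359,412.00.
Subtracting fixed costs: EBIT = €23,359,412.00 − €7,586,400 = €15,773,012.00. Interest = €3,070,500.00, so EBIT − I = €12,702,512.00.
Degree of total leverage = total CM / (EBIT − interest) = €23,359,412.00 / €12,702,512.00 = 1.8390.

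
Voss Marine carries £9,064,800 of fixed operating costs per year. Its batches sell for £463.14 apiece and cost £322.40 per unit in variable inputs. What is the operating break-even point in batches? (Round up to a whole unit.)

Contribution margin per unit = £463.14 − £322.40 = £140.74.
Units to break even: £9,064,800 ÷ £140.74 = 64,408.13, rounded up to 64,409.

64,409 batches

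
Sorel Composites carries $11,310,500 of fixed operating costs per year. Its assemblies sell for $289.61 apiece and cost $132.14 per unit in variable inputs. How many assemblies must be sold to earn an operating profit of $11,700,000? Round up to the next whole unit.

Contribution margin per unit = $289.61 − $132.14 = $157.47.
Need Q such that Q × $157.47 − $11,310,500 = $11,700,000, i.e. Q = $23,010,500 / $157.47 = 146,126.25 → 146,127.

146,127 assemblies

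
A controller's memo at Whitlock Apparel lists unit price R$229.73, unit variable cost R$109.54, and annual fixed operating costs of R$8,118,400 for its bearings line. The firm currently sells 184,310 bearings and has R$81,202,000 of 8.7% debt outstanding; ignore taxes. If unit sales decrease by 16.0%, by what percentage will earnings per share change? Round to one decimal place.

-50.9%

Contribution at this volume is 184,310 × R$120.19 = R$22,152,218.90.
Operating income = contribution − fixed costs = R$22,152,218.90 − R$8,118,400 = R$14,033,818.90.
After interest of R$7,064,574.00, pre-tax earnings = R$6,969,244.90.
Degree of combined leverage = contribution ÷ (EBIT − I) = R$22,152,218.90 ÷ R$6,969,244.90 = 3.1786.
%ΔEPS = DCL × %ΔSales = 3.1786 × -16.0% = -50.9%.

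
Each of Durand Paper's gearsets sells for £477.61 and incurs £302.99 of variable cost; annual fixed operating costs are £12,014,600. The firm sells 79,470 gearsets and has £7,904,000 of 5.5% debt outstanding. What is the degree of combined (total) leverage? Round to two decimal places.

Total contribution margin = 79,470 × £174.62 = £13,877,051.40.
Subtracting fixed costs: EBIT = £13,877,051.40 − £12,014,600 = £1,862,451.40. Interest = £434,720.00.
DOL = £13,877,051.40 ÷ £1,862,451.40 = 7.4510; DFL = £1,862,451.40 ÷ £1,427,731.40 = 1.3045.
DCL = DOL × DFL = 7.4510 × 1.3045 = 9.7198.

9.72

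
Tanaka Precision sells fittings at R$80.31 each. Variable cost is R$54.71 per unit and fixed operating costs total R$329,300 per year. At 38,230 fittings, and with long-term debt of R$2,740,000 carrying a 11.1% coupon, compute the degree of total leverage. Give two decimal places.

At 38,230 units, contribution = 38,230 × R$25.60 = R$978,688.00.
EBIT = R$978,688.00 − R$329,300 = R$649,388.00. Interest = R$304,140.00, so EBIT − I = R$345,248.00.
Degree of total leverage = total CM / (EBIT − interest) = R$978,688.00 / R$345,248.00 = 2.8347.

2.83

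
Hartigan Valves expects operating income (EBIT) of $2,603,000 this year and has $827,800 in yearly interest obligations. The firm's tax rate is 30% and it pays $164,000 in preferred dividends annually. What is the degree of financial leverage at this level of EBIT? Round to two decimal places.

1.69

Annual interest charges come to $827,800.00.
Preferred dividends grossed up pre-tax: $164,000 / (1 − 0.30) = $234,285.71.
DFL = EBIT ÷ [EBIT − I − D_p/(1−t)] = $2,603,000 ÷ [$2,603,000 − $827,800.00 − $234,285.71] = $2,603,000 ÷ $1,540,914.29 = 1.6893.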